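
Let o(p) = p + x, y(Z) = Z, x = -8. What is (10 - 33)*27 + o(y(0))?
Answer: -629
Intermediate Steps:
o(p) = -8 + p (o(p) = p - 8 = -8 + p)
(10 - 33)*27 + o(y(0)) = (10 - 33)*27 + (-8 + 0) = -23*27 - 8 = -621 - 8 = -629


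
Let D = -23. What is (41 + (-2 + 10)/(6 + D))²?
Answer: 474721/289 ≈ 1642.6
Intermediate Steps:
(41 + (-2 + 10)/(6 + D))² = (41 + (-2 + 10)/(6 - 23))² = (41 + 8/(-17))² = (41 + 8*(-1/17))² = (41 - 8/17)² = (689/17)² = 474721/289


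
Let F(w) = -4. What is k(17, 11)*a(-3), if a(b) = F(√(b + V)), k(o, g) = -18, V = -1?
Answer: 72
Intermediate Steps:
a(b) = -4
k(17, 11)*a(-3) = -18*(-4) = 72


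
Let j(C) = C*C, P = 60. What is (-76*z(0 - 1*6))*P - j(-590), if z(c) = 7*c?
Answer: -156580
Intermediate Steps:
j(C) = C²
(-76*z(0 - 1*6))*P - j(-590) = -532*(0 - 1*6)*60 - 1*(-590)² = -532*(0 - 6)*60 - 1*348100 = -532*(-6)*60 - 348100 = -76*(-42)*60 - 348100 = 3192*60 - 348100 = 191520 - 348100 = -156580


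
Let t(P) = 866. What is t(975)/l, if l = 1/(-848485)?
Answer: -734788010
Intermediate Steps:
l = -1/848485 ≈ -1.1786e-6
t(975)/l = 866/(-1/848485) = 866*(-848485) = -734788010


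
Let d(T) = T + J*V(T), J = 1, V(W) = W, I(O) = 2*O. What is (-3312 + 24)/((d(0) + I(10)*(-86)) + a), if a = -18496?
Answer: 411/2527 ≈ 0.16264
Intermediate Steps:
d(T) = 2*T (d(T) = T + 1*T = T + T = 2*T)
(-3312 + 24)/((d(0) + I(10)*(-86)) + a) = (-3312 + 24)/((2*0 + (2*10)*(-86)) - 18496) = -3288/((0 + 20*(-86)) - 18496) = -3288/((0 - 1720) - 18496) = -3288/(-1720 - 18496) = -3288/(-20216) = -3288*(-1/20216) = 411/2527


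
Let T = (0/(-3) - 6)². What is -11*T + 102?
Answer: -294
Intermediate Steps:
T = 36 (T = (0*(-⅓) - 6)² = (0 - 6)² = (-6)² = 36)
-11*T + 102 = -11*36 + 102 = -396 + 102 = -294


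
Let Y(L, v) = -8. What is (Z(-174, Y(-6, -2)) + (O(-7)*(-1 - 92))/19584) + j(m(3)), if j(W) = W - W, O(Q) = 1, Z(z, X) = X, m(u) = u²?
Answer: -52255/6528 ≈ -8.0047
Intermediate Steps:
j(W) = 0
(Z(-174, Y(-6, -2)) + (O(-7)*(-1 - 92))/19584) + j(m(3)) = (-8 + (1*(-1 - 92))/19584) + 0 = (-8 + (1*(-93))*(1/19584)) + 0 = (-8 - 93*1/19584) + 0 = (-8 - 31/6528) + 0 = -52255/6528 + 0 = -52255/6528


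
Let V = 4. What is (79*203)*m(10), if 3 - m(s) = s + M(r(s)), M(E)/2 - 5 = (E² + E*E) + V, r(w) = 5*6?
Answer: -58134125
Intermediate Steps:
r(w) = 30
M(E) = 18 + 4*E² (M(E) = 10 + 2*((E² + E*E) + 4) = 10 + 2*((E² + E²) + 4) = 10 + 2*(2*E² + 4) = 10 + 2*(4 + 2*E²) = 10 + (8 + 4*E²) = 18 + 4*E²)
m(s) = -3615 - s (m(s) = 3 - (s + (18 + 4*30²)) = 3 - (s + (18 + 4*900)) = 3 - (s + (18 + 3600)) = 3 - (s + 3618) = 3 - (3618 + s) = 3 + (-3618 - s) = -3615 - s)
(79*203)*m(10) = (79*203)*(-3615 - 1*10) = 16037*(-3615 - 10) = 16037*(-3625) = -58134125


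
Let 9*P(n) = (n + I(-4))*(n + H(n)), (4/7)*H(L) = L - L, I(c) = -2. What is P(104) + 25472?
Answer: 79952/3 ≈ 26651.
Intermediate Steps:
H(L) = 0 (H(L) = 7*(L - L)/4 = (7/4)*0 = 0)
P(n) = n*(-2 + n)/9 (P(n) = ((n - 2)*(n + 0))/9 = ((-2 + n)*n)/9 = (n*(-2 + n))/9 = n*(-2 + n)/9)
P(104) + 25472 = (1/9)*104*(-2 + 104) + 25472 = (1/9)*104*102 + 25472 = 3536/3 + 25472 = 79952/3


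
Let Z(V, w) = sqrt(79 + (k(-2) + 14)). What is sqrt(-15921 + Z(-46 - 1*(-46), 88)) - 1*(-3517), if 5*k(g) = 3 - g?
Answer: 3517 + sqrt(-15921 + sqrt(94)) ≈ 3517.0 + 126.14*I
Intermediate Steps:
k(g) = 3/5 - g/5 (k(g) = (3 - g)/5 = 3/5 - g/5)
Z(V, w) = sqrt(94) (Z(V, w) = sqrt(79 + ((3/5 - 1/5*(-2)) + 14)) = sqrt(79 + ((3/5 + 2/5) + 14)) = sqrt(79 + (1 + 14)) = sqrt(79 + 15) = sqrt(94))
sqrt(-15921 + Z(-46 - 1*(-46), 88)) - 1*(-3517) = sqrt(-15921 + sqrt(94)) - 1*(-3517) = sqrt(-15921 + sqrt(94)) + 3517 = 3517 + sqrt(-15921 + sqrt(94))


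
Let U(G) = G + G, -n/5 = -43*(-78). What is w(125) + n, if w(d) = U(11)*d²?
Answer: 326980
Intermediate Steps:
n = -16770 (n = -(-215)*(-78) = -5*3354 = -16770)
U(G) = 2*G
w(d) = 22*d² (w(d) = (2*11)*d² = 22*d²)
w(125) + n = 22*125² - 16770 = 22*15625 - 16770 = 343750 - 16770 = 326980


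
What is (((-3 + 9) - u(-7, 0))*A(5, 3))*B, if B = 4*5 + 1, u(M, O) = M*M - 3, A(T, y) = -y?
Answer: 2520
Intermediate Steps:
u(M, O) = -3 + M**2 (u(M, O) = M**2 - 3 = -3 + M**2)
B = 21 (B = 20 + 1 = 21)
(((-3 + 9) - u(-7, 0))*A(5, 3))*B = (((-3 + 9) - (-3 + (-7)**2))*(-1*3))*21 = ((6 - (-3 + 49))*(-3))*21 = ((6 - 1*46)*(-3))*21 = ((6 - 46)*(-3))*21 = -40*(-3)*21 = 120*21 = 2520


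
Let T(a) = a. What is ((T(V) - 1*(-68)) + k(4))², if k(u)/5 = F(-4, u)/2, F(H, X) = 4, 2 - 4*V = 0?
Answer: 24649/4 ≈ 6162.3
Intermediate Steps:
V = ½ (V = ½ - ¼*0 = ½ + 0 = ½ ≈ 0.50000)
k(u) = 10 (k(u) = 5*(4/2) = 5*(4*(½)) = 5*2 = 10)
((T(V) - 1*(-68)) + k(4))² = ((½ - 1*(-68)) + 10)² = ((½ + 68) + 10)² = (137/2 + 10)² = (157/2)² = 24649/4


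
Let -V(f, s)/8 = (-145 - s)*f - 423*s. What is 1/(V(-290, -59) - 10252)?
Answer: -1/409428 ≈ -2.4424e-6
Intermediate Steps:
V(f, s) = 3384*s - 8*f*(-145 - s) (V(f, s) = -8*((-145 - s)*f - 423*s) = -8*(f*(-145 - s) - 423*s) = -8*(-423*s + f*(-145 - s)) = 3384*s - 8*f*(-145 - s))
1/(V(-290, -59) - 10252) = 1/((1160*(-290) + 3384*(-59) + 8*(-290)*(-59)) - 10252) = 1/((-336400 - 199656 + 136880) - 10252) = 1/(-399176 - 10252) = 1/(-409428) = -1/409428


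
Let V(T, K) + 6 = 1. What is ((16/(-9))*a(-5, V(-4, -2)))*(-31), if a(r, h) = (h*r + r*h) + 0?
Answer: 24800/9 ≈ 2755.6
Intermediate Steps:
V(T, K) = -5 (V(T, K) = -6 + 1 = -5)
a(r, h) = 2*h*r (a(r, h) = (h*r + h*r) + 0 = 2*h*r + 0 = 2*h*r)
((16/(-9))*a(-5, V(-4, -2)))*(-31) = ((16/(-9))*(2*(-5)*(-5)))*(-31) = ((16*(-1/9))*50)*(-31) = -16/9*50*(-31) = -800/9*(-31) = 24800/9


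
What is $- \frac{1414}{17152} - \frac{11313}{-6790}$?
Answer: $\frac{46109879}{29115520} \approx 1.5837$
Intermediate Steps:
$- \frac{1414}{17152} - \frac{11313}{-6790} = \left(-1414\right) \frac{1}{17152} - - \frac{11313}{6790} = - \frac{707}{8576} + \frac{11313}{6790} = \frac{46109879}{29115520}$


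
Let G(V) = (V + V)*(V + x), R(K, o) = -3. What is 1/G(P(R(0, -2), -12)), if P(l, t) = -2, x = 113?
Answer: -1/444 ≈ -0.0022523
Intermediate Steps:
G(V) = 2*V*(113 + V) (G(V) = (V + V)*(V + 113) = (2*V)*(113 + V) = 2*V*(113 + V))
1/G(P(R(0, -2), -12)) = 1/(2*(-2)*(113 - 2)) = 1/(2*(-2)*111) = 1/(-444) = -1/444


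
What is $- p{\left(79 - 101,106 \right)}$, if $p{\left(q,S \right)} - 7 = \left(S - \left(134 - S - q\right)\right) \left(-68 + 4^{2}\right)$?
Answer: $2905$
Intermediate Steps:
$p{\left(q,S \right)} = 6975 - 104 S - 52 q$ ($p{\left(q,S \right)} = 7 + \left(S - \left(134 - S - q\right)\right) \left(-68 + 4^{2}\right) = 7 + \left(S - \left(134 - S - q\right)\right) \left(-68 + 16\right) = 7 + \left(S + \left(-134 + S + q\right)\right) \left(-52\right) = 7 + \left(-134 + q + 2 S\right) \left(-52\right) = 7 - \left(-6968 + 52 q + 104 S\right) = 6975 - 104 S - 52 q$)
$- p{\left(79 - 101,106 \right)} = - (6975 - 11024 - 52 \left(79 - 101\right)) = - (6975 - 11024 - -1144) = - (6975 - 11024 + 1144) = \left(-1\right) \left(-2905\right) = 2905$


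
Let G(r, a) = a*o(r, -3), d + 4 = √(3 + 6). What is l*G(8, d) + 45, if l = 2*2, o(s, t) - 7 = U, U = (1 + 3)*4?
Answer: -47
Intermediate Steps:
U = 16 (U = 4*4 = 16)
o(s, t) = 23 (o(s, t) = 7 + 16 = 23)
l = 4
d = -1 (d = -4 + √(3 + 6) = -4 + √9 = -4 + 3 = -1)
G(r, a) = 23*a (G(r, a) = a*23 = 23*a)
l*G(8, d) + 45 = 4*(23*(-1)) + 45 = 4*(-23) + 45 = -92 + 45 = -47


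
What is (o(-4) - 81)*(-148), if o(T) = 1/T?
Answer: 12025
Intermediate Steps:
(o(-4) - 81)*(-148) = (1/(-4) - 81)*(-148) = (-¼ - 81)*(-148) = -325/4*(-148) = 12025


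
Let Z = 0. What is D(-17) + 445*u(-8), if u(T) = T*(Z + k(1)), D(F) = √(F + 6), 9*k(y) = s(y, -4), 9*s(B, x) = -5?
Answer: 17800/81 + I*√11 ≈ 219.75 + 3.3166*I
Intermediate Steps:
s(B, x) = -5/9 (s(B, x) = (⅑)*(-5) = -5/9)
k(y) = -5/81 (k(y) = (⅑)*(-5/9) = -5/81)
D(F) = √(6 + F)
u(T) = -5*T/81 (u(T) = T*(0 - 5/81) = T*(-5/81) = -5*T/81)
D(-17) + 445*u(-8) = √(6 - 17) + 445*(-5/81*(-8)) = √(-11) + 445*(40/81) = I*√11 + 17800/81 = 17800/81 + I*√11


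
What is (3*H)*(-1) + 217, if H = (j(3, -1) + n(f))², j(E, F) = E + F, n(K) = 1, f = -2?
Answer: 190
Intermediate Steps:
H = 9 (H = ((3 - 1) + 1)² = (2 + 1)² = 3² = 9)
(3*H)*(-1) + 217 = (3*9)*(-1) + 217 = 27*(-1) + 217 = -27 + 217 = 190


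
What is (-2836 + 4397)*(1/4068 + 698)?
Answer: 4432404865/4068 ≈ 1.0896e+6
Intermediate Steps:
(-2836 + 4397)*(1/4068 + 698) = 1561*(1/4068 + 698) = 1561*(2839465/4068) = 4432404865/4068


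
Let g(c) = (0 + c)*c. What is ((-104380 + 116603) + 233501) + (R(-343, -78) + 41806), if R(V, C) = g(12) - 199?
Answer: 287475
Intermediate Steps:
g(c) = c**2 (g(c) = c*c = c**2)
R(V, C) = -55 (R(V, C) = 12**2 - 199 = 144 - 199 = -55)
((-104380 + 116603) + 233501) + (R(-343, -78) + 41806) = ((-104380 + 116603) + 233501) + (-55 + 41806) = (12223 + 233501) + 41751 = 245724 + 41751 = 287475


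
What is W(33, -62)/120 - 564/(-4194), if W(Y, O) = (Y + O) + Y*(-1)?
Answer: -1781/4660 ≈ -0.38219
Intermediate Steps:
W(Y, O) = O (W(Y, O) = (O + Y) - Y = O)
W(33, -62)/120 - 564/(-4194) = -62/120 - 564/(-4194) = -62*1/120 - 564*(-1/4194) = -31/60 + 94/699 = -1781/4660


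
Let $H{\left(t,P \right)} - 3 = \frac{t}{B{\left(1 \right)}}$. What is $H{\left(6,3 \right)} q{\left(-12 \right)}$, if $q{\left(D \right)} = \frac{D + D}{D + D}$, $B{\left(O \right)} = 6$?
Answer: $4$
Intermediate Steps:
$H{\left(t,P \right)} = 3 + \frac{t}{6}$
$q{\left(D \right)} = 1$ ($q{\left(D \right)} = \frac{2 D}{2 D} = 2 D \frac{1}{2 D} = 1$)
$H{\left(6,3 \right)} q{\left(-12 \right)} = \left(3 + \frac{1}{6} \cdot 6\right) 1 = \left(3 + 1\right) 1 = 4 \cdot 1 = 4$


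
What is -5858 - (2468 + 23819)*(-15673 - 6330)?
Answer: 578387003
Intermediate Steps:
-5858 - (2468 + 23819)*(-15673 - 6330) = -5858 - 26287*(-22003) = -5858 - 1*(-578392861) = -5858 + 578392861 = 578387003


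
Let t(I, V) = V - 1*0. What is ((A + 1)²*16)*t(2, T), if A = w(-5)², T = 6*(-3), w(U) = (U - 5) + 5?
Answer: -194688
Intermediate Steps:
w(U) = U (w(U) = (-5 + U) + 5 = U)
T = -18
t(I, V) = V (t(I, V) = V + 0 = V)
A = 25 (A = (-5)² = 25)
((A + 1)²*16)*t(2, T) = ((25 + 1)²*16)*(-18) = (26²*16)*(-18) = (676*16)*(-18) = 10816*(-18) = -194688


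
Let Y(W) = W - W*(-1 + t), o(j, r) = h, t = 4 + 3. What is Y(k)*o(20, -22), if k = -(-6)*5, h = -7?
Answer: 1050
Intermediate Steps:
t = 7
o(j, r) = -7
k = 30 (k = -3*(-10) = 30)
Y(W) = -5*W (Y(W) = W - W*(-1 + 7) = W - W*6 = W - 6*W = -5*W)
Y(k)*o(20, -22) = -5*30*(-7) = -150*(-7) = 1050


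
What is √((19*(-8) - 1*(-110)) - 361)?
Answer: I*√403 ≈ 20.075*I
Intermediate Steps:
√((19*(-8) - 1*(-110)) - 361) = √((-152 + 110) - 361) = √(-42 - 361) = √(-403) = I*√403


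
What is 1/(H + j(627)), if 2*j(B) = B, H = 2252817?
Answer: 2/4506261 ≈ 4.4383e-7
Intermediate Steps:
j(B) = B/2
1/(H + j(627)) = 1/(2252817 + (1/2)*627) = 1/(2252817 + 627/2) = 1/(4506261/2) = 2/4506261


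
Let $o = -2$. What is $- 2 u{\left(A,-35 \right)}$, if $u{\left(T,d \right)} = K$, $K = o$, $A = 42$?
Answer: $4$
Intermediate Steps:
$K = -2$
$u{\left(T,d \right)} = -2$
$- 2 u{\left(A,-35 \right)} = \left(-2\right) \left(-2\right) = 4$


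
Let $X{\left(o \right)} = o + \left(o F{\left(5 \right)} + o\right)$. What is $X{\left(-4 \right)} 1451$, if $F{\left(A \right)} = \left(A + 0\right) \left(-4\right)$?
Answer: $104472$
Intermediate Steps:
$F{\left(A \right)} = - 4 A$ ($F{\left(A \right)} = A \left(-4\right) = - 4 A$)
$X{\left(o \right)} = - 18 o$ ($X{\left(o \right)} = o + \left(o \left(\left(-4\right) 5\right) + o\right) = o + \left(o \left(-20\right) + o\right) = o + \left(- 20 o + o\right) = o - 19 o = - 18 o$)
$X{\left(-4 \right)} 1451 = \left(-18\right) \left(-4\right) 1451 = 72 \cdot 1451 = 104472$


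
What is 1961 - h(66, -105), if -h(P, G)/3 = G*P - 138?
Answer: -19243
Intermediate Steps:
h(P, G) = 414 - 3*G*P (h(P, G) = -3*(G*P - 138) = -3*(-138 + G*P) = 414 - 3*G*P)
1961 - h(66, -105) = 1961 - (414 - 3*(-105)*66) = 1961 - (414 + 20790) = 1961 - 1*21204 = 1961 - 21204 = -19243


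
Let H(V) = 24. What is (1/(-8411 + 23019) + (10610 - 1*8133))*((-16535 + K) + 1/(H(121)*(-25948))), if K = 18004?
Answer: 11033986552797893/3032387072 ≈ 3.6387e+6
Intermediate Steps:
(1/(-8411 + 23019) + (10610 - 1*8133))*((-16535 + K) + 1/(H(121)*(-25948))) = (1/(-8411 + 23019) + (10610 - 1*8133))*((-16535 + 18004) + 1/(24*(-25948))) = (1/14608 + (10610 - 8133))*(1469 + (1/24)*(-1/25948)) = (1/14608 + 2477)*(1469 - 1/622752) = (36184017/14608)*(914822687/622752) = 11033986552797893/3032387072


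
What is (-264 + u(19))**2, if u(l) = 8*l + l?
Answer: 8649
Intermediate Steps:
u(l) = 9*l
(-264 + u(19))**2 = (-264 + 9*19)**2 = (-264 + 171)**2 = (-93)**2 = 8649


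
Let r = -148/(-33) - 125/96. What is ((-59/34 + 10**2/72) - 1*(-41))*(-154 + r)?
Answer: -247653965/40392 ≈ -6131.3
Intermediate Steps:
r = 3361/1056 (r = -148*(-1/33) - 125*1/96 = 148/33 - 125/96 = 3361/1056 ≈ 3.1828)
((-59/34 + 10**2/72) - 1*(-41))*(-154 + r) = ((-59/34 + 10**2/72) - 1*(-41))*(-154 + 3361/1056) = ((-59*1/34 + 100*(1/72)) + 41)*(-159263/1056) = ((-59/34 + 25/18) + 41)*(-159263/1056) = (-53/153 + 41)*(-159263/1056) = (6220/153)*(-159263/1056) = -247653965/40392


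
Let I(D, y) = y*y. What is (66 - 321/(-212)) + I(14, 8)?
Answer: 27881/212 ≈ 131.51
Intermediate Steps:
I(D, y) = y**2
(66 - 321/(-212)) + I(14, 8) = (66 - 321/(-212)) + 8**2 = (66 - 321*(-1/212)) + 64 = (66 + 321/212) + 64 = 14313/212 + 64 = 27881/212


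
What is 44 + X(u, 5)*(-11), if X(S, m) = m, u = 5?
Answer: -11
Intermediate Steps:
44 + X(u, 5)*(-11) = 44 + 5*(-11) = 44 - 55 = -11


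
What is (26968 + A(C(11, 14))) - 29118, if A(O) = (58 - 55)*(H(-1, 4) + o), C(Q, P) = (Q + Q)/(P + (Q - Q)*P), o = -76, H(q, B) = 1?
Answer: -2375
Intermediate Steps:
C(Q, P) = 2*Q/P (C(Q, P) = (2*Q)/(P + 0*P) = (2*Q)/(P + 0) = (2*Q)/P = 2*Q/P)
A(O) = -225 (A(O) = (58 - 55)*(1 - 76) = 3*(-75) = -225)
(26968 + A(C(11, 14))) - 29118 = (26968 - 225) - 29118 = 26743 - 29118 = -2375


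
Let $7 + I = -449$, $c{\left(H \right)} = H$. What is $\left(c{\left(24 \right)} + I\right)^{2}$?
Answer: $186624$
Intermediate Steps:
$I = -456$ ($I = -7 - 449 = -456$)
$\left(c{\left(24 \right)} + I\right)^{2} = \left(24 - 456\right)^{2} = \left(-432\right)^{2} = 186624$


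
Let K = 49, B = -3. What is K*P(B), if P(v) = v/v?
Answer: 49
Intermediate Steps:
P(v) = 1
K*P(B) = 49*1 = 49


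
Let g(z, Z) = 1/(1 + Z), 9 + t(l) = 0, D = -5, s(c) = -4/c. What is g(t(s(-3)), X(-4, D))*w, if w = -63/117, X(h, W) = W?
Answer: 7/52 ≈ 0.13462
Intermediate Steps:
t(l) = -9 (t(l) = -9 + 0 = -9)
w = -7/13 (w = -63*1/117 = -7/13 ≈ -0.53846)
g(t(s(-3)), X(-4, D))*w = -7/13/(1 - 5) = -7/13/(-4) = -1/4*(-7/13) = 7/52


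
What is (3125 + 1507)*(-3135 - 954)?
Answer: -18940248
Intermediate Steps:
(3125 + 1507)*(-3135 - 954) = 4632*(-4089) = -18940248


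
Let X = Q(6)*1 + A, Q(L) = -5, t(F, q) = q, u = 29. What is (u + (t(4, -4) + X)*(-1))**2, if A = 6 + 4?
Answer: 784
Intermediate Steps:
A = 10
X = 5 (X = -5*1 + 10 = -5 + 10 = 5)
(u + (t(4, -4) + X)*(-1))**2 = (29 + (-4 + 5)*(-1))**2 = (29 + 1*(-1))**2 = (29 - 1)**2 = 28**2 = 784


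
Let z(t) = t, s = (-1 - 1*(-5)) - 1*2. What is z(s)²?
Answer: 4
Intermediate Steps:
s = 2 (s = (-1 + 5) - 2 = 4 - 2 = 2)
z(s)² = 2² = 4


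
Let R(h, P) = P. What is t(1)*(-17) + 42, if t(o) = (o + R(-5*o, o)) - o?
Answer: 25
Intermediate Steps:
t(o) = o (t(o) = (o + o) - o = 2*o - o = o)
t(1)*(-17) + 42 = 1*(-17) + 42 = -17 + 42 = 25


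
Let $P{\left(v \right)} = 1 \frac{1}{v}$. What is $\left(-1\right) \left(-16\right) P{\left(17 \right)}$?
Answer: $\frac{16}{17} \approx 0.94118$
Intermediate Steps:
$P{\left(v \right)} = \frac{1}{v}$
$\left(-1\right) \left(-16\right) P{\left(17 \right)} = \frac{\left(-1\right) \left(-16\right)}{17} = 16 \cdot \frac{1}{17} = \frac{16}{17}$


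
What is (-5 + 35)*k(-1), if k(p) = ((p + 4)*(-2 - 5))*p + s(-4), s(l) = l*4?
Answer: 150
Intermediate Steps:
s(l) = 4*l
k(p) = -16 + p*(-28 - 7*p) (k(p) = ((p + 4)*(-2 - 5))*p + 4*(-4) = ((4 + p)*(-7))*p - 16 = (-28 - 7*p)*p - 16 = p*(-28 - 7*p) - 16 = -16 + p*(-28 - 7*p))
(-5 + 35)*k(-1) = (-5 + 35)*(-16 - 28*(-1) - 7*(-1)**2) = 30*(-16 + 28 - 7*1) = 30*(-16 + 28 - 7) = 30*5 = 150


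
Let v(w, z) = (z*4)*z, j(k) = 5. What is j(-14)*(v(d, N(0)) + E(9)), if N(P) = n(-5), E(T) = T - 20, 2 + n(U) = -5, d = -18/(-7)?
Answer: 925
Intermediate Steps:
d = 18/7 (d = -18*(-1/7) = 18/7 ≈ 2.5714)
n(U) = -7 (n(U) = -2 - 5 = -7)
E(T) = -20 + T
N(P) = -7
v(w, z) = 4*z**2 (v(w, z) = (4*z)*z = 4*z**2)
j(-14)*(v(d, N(0)) + E(9)) = 5*(4*(-7)**2 + (-20 + 9)) = 5*(4*49 - 11) = 5*(196 - 11) = 5*185 = 925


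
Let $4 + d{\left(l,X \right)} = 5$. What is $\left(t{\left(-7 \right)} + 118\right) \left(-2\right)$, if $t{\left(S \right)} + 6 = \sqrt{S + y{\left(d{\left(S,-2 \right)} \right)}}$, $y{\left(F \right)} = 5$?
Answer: $-224 - 2 i \sqrt{2} \approx -224.0 - 2.8284 i$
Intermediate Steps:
$d{\left(l,X \right)} = 1$ ($d{\left(l,X \right)} = -4 + 5 = 1$)
$t{\left(S \right)} = -6 + \sqrt{5 + S}$ ($t{\left(S \right)} = -6 + \sqrt{S + 5} = -6 + \sqrt{5 + S}$)
$\left(t{\left(-7 \right)} + 118\right) \left(-2\right) = \left(\left(-6 + \sqrt{5 - 7}\right) + 118\right) \left(-2\right) = \left(\left(-6 + \sqrt{-2}\right) + 118\right) \left(-2\right) = \left(\left(-6 + i \sqrt{2}\right) + 118\right) \left(-2\right) = \left(112 + i \sqrt{2}\right) \left(-2\right) = -224 - 2 i \sqrt{2}$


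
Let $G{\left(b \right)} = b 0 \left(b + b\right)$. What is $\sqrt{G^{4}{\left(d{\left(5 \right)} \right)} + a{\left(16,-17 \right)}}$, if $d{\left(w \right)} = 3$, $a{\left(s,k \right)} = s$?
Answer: $4$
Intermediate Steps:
$G{\left(b \right)} = 0$ ($G{\left(b \right)} = 0 \cdot 2 b = 0$)
$\sqrt{G^{4}{\left(d{\left(5 \right)} \right)} + a{\left(16,-17 \right)}} = \sqrt{0^{4} + 16} = \sqrt{0 + 16} = \sqrt{16} = 4$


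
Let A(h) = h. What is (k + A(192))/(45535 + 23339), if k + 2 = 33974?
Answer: 438/883 ≈ 0.49604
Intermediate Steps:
k = 33972 (k = -2 + 33974 = 33972)
(k + A(192))/(45535 + 23339) = (33972 + 192)/(45535 + 23339) = 34164/68874 = 34164*(1/68874) = 438/883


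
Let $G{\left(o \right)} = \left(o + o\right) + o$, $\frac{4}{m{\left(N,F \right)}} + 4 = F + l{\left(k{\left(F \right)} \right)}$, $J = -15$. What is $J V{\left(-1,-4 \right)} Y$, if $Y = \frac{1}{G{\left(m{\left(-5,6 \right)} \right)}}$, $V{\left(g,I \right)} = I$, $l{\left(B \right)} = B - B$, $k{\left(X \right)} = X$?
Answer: $10$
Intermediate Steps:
$l{\left(B \right)} = 0$
$m{\left(N,F \right)} = \frac{4}{-4 + F}$ ($m{\left(N,F \right)} = \frac{4}{-4 + \left(F + 0\right)} = \frac{4}{-4 + F}$)
$G{\left(o \right)} = 3 o$ ($G{\left(o \right)} = 2 o + o = 3 o$)
$Y = \frac{1}{6}$ ($Y = \frac{1}{3 \frac{4}{-4 + 6}} = \frac{1}{3 \cdot \frac{4}{2}} = \frac{1}{3 \cdot 4 \cdot \frac{1}{2}} = \frac{1}{3 \cdot 2} = \frac{1}{6} \approx 0.16667$)
$J V{\left(-1,-4 \right)} Y = \left(-15\right) \left(-4\right) \frac{1}{6} = 60 \cdot \frac{1}{6} = 10$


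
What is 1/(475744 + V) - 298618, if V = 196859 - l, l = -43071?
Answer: -213713138531/715674 ≈ -2.9862e+5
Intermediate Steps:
V = 239930 (V = 196859 - 1*(-43071) = 196859 + 43071 = 239930)
1/(475744 + V) - 298618 = 1/(475744 + 239930) - 298618 = 1/715674 - 298618 = -213713138531/715674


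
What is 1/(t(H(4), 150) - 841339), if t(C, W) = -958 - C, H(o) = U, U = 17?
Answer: -1/842314 ≈ -1.1872e-6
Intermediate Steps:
H(o) = 17
1/(t(H(4), 150) - 841339) = 1/((-958 - 1*17) - 841339) = 1/((-958 - 17) - 841339) = 1/(-975 - 841339) = 1/(-842314) = -1/842314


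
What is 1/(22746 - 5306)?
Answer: 1/17440 ≈ 5.7339e-5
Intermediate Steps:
1/(22746 - 5306) = 1/17440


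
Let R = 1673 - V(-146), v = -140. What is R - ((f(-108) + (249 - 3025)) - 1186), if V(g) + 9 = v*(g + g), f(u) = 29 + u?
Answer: -35157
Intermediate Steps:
V(g) = -9 - 280*g (V(g) = -9 - 140*(g + g) = -9 - 280*g)
R = -39198 (R = 1673 - (-9 - 280*(-146)) = 1673 - (-9 + 40880) = 1673 - 1*40871 = 1673 - 40871 = -39198)
R - ((f(-108) + (249 - 3025)) - 1186) = -39198 - (((29 - 108) + (249 - 3025)) - 1186) = -39198 - ((-79 - 2776) - 1186) = -39198 - (-2855 - 1186) = -39198 - 1*(-4041) = -39198 + 4041 = -35157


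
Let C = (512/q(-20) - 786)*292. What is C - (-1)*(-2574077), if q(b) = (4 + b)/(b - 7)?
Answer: -2551301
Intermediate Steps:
q(b) = (4 + b)/(-7 + b)
C = 22776 (C = (512/(((4 - 20)/(-7 - 20))) - 786)*292 = (512/((-16/(-27))) - 786)*292 = (512/((-1/27*(-16))) - 786)*292 = (512/(16/27) - 786)*292 = (512*(27/16) - 786)*292 = (864 - 786)*292 = 78*292 = 22776)
C - (-1)*(-2574077) = 22776 - (-1)*(-2574077) = 22776 - 1*2574077 = 22776 - 2574077 = -2551301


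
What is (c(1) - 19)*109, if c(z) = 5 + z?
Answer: -1417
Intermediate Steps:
(c(1) - 19)*109 = ((5 + 1) - 19)*109 = (6 - 19)*109 = -13*109 = -1417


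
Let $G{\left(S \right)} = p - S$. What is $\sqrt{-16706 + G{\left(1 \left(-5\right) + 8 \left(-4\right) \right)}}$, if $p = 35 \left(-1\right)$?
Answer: $24 i \sqrt{29} \approx 129.24 i$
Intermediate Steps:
$p = -35$
$G{\left(S \right)} = -35 - S$
$\sqrt{-16706 + G{\left(1 \left(-5\right) + 8 \left(-4\right) \right)}} = \sqrt{-16706 - \left(35 - 32 - 5\right)} = \sqrt{-16706 - -2} = \sqrt{-16706 + \left(-35 + 37\right)} = \sqrt{-16706 + 2} = \sqrt{-16704} = 24 i \sqrt{29}$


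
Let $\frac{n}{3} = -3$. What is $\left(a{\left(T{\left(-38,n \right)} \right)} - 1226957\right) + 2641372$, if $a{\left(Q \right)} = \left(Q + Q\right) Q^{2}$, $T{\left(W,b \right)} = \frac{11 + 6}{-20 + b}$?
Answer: $\frac{34496157609}{24389} \approx 1.4144 \cdot 10^{6}$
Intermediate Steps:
$n = -9$ ($n = 3 \left(-3\right) = -9$)
$T{\left(W,b \right)} = \frac{17}{-20 + b}$
$a{\left(Q \right)} = 2 Q^{3}$ ($a{\left(Q \right)} = 2 Q Q^{2} = 2 Q^{3}$)
$\left(a{\left(T{\left(-38,n \right)} \right)} - 1226957\right) + 2641372 = \left(2 \left(\frac{17}{-20 - 9}\right)^{3} - 1226957\right) + 2641372 = \left(2 \left(\frac{17}{-29}\right)^{3} - 1226957\right) + 2641372 = \left(2 \left(17 \left(- \frac{1}{29}\right)\right)^{3} - 1226957\right) + 2641372 = \left(2 \left(- \frac{17}{29}\right)^{3} - 1226957\right) + 2641372 = \left(2 \left(- \frac{4913}{24389}\right) - 1226957\right) + 2641372 = \left(- \frac{9826}{24389} - 1226957\right) + 2641372 = - \frac{29924264099}{24389} + 2641372 = \frac{34496157609}{24389}$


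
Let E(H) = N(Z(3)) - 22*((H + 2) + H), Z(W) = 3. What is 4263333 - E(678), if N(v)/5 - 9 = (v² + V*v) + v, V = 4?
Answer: 4293044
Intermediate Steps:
N(v) = 45 + 5*v² + 25*v (N(v) = 45 + 5*((v² + 4*v) + v) = 45 + 5*(v² + 5*v) = 45 + (5*v² + 25*v) = 45 + 5*v² + 25*v)
E(H) = 121 - 44*H (E(H) = (45 + 5*3² + 25*3) - 22*((H + 2) + H) = (45 + 5*9 + 75) - 22*((2 + H) + H) = (45 + 45 + 75) - 22*(2 + 2*H) = 165 + (-44 - 44*H) = 121 - 44*H)
4263333 - E(678) = 4263333 - (121 - 44*678) = 4263333 - (121 - 29832) = 4263333 - 1*(-29711) = 4263333 + 29711 = 4293044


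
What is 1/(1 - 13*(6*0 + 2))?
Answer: -1/25 ≈ -0.040000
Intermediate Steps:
1/(1 - 13*(6*0 + 2)) = 1/(1 - 13*(0 + 2)) = 1/(1 - 13*2) = 1/(1 - 26) = 1/(-25) = -1/25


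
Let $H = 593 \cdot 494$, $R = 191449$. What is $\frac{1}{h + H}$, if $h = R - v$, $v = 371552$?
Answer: $\frac{1}{112839} \approx 8.8622 \cdot 10^{-6}$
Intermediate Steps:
$H = 292942$
$h = -180103$ ($h = 191449 - 371552 = -180103$)
$\frac{1}{h + H} = \frac{1}{-180103 + 292942} = \frac{1}{112839}$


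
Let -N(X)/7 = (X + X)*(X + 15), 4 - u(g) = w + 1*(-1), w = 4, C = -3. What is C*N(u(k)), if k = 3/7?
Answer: 672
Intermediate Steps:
k = 3/7 (k = 3*(⅐) = 3/7 ≈ 0.42857)
u(g) = 1 (u(g) = 4 - (4 + 1*(-1)) = 4 - (4 - 1) = 4 - 1*3 = 4 - 3 = 1)
N(X) = -14*X*(15 + X) (N(X) = -7*(X + X)*(X + 15) = -7*2*X*(15 + X) = -14*X*(15 + X))
C*N(u(k)) = -(-42)*(15 + 1) = -(-42)*16 = -3*(-224) = 672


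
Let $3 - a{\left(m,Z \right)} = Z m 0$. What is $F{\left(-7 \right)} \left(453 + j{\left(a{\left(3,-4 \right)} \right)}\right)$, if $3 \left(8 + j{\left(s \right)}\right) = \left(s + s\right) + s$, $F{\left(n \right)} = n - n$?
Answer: $0$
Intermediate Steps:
$F{\left(n \right)} = 0$
$a{\left(m,Z \right)} = 3$ ($a{\left(m,Z \right)} = 3 - Z m 0 = 3 - 0 = 3 + 0 = 3$)
$j{\left(s \right)} = -8 + s$ ($j{\left(s \right)} = -8 + \frac{\left(s + s\right) + s}{3} = -8 + \frac{2 s + s}{3} = -8 + \frac{3 s}{3} = -8 + s$)
$F{\left(-7 \right)} \left(453 + j{\left(a{\left(3,-4 \right)} \right)}\right) = 0 \left(453 + \left(-8 + 3\right)\right) = 0 \left(453 - 5\right) = 0 \cdot 448 = 0$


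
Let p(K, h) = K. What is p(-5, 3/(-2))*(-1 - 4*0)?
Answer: 5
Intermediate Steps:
p(-5, 3/(-2))*(-1 - 4*0) = -5*(-1 - 4*0) = -5*(-1 + 0) = -5*(-1) = 5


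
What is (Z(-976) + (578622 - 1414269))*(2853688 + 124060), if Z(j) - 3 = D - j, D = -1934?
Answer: -2491189932296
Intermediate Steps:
Z(j) = -1931 - j (Z(j) = 3 + (-1934 - j) = -1931 - j)
(Z(-976) + (578622 - 1414269))*(2853688 + 124060) = ((-1931 - 1*(-976)) + (578622 - 1414269))*(2853688 + 124060) = ((-1931 + 976) - 835647)*2977748 = (-955 - 835647)*2977748 = -836602*2977748 = -2491189932296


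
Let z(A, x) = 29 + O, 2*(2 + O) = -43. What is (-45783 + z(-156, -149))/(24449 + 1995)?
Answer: -91555/52888 ≈ -1.7311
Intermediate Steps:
O = -47/2 (O = -2 + (½)*(-43) = -2 - 43/2 = -47/2 ≈ -23.500)
z(A, x) = 11/2 (z(A, x) = 29 - 47/2 = 11/2)
(-45783 + z(-156, -149))/(24449 + 1995) = (-45783 + 11/2)/(24449 + 1995) = -91555/2/26444 = -91555/2*1/26444 = -91555/52888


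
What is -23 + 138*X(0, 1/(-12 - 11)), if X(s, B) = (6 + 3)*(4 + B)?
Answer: 4891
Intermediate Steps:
X(s, B) = 36 + 9*B (X(s, B) = 9*(4 + B) = 36 + 9*B)
-23 + 138*X(0, 1/(-12 - 11)) = -23 + 138*(36 + 9/(-12 - 11)) = -23 + 138*(36 + 9/(-23)) = -23 + 138*(36 + 9*(-1/23)) = -23 + 138*(36 - 9/23) = -23 + 138*(819/23) = -23 + 4914 = 4891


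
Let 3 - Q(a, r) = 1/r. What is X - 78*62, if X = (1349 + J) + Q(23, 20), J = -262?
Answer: -74921/20 ≈ -3746.1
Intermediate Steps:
Q(a, r) = 3 - 1/r
X = 21799/20 (X = (1349 - 262) + (3 - 1/20) = 1087 + (3 - 1*1/20) = 1087 + (3 - 1/20) = 1087 + 59/20 = 21799/20 ≈ 1089.9)
X - 78*62 = 21799/20 - 78*62 = 21799/20 - 1*4836 = 21799/20 - 4836 = -74921/20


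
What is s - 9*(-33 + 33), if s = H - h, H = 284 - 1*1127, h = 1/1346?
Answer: -1134679/1346 ≈ -843.00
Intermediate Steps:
h = 1/1346 ≈ 0.00074294
H = -843 (H = 284 - 1127 = -843)
s = -1134679/1346 (s = -843 - 1*1/1346 = -843 - 1/1346 = -1134679/1346 ≈ -843.00)
s - 9*(-33 + 33) = -1134679/1346 - 9*(-33 + 33) = -1134679/1346 - 9*0 = -1134679/1346 + 0 = -1134679/1346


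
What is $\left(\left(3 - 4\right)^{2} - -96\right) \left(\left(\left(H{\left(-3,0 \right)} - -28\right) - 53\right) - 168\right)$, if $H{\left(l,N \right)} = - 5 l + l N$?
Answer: $-17266$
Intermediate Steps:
$H{\left(l,N \right)} = - 5 l + N l$
$\left(\left(3 - 4\right)^{2} - -96\right) \left(\left(\left(H{\left(-3,0 \right)} - -28\right) - 53\right) - 168\right) = \left(\left(3 - 4\right)^{2} - -96\right) \left(\left(\left(- 3 \left(-5 + 0\right) - -28\right) - 53\right) - 168\right) = \left(\left(-1\right)^{2} + \left(-1 + 97\right)\right) \left(\left(\left(\left(-3\right) \left(-5\right) + 28\right) - 53\right) - 168\right) = \left(1 + 96\right) \left(\left(\left(15 + 28\right) - 53\right) - 168\right) = 97 \left(\left(43 - 53\right) - 168\right) = 97 \left(-10 - 168\right) = 97 \left(-178\right) = -17266$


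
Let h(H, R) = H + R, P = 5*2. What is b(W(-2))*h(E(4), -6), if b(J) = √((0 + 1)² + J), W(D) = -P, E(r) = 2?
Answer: -12*I ≈ -12.0*I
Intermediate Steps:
P = 10
W(D) = -10 (W(D) = -1*10 = -10)
b(J) = √(1 + J) (b(J) = √(1² + J) = √(1 + J))
b(W(-2))*h(E(4), -6) = √(1 - 10)*(2 - 6) = √(-9)*(-4) = (3*I)*(-4) = -12*I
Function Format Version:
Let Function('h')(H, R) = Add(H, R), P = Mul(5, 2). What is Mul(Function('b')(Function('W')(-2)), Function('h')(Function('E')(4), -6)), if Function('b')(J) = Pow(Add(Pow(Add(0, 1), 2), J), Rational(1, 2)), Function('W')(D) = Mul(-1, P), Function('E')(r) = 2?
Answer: Mul(-12, I) ≈ Mul(-12.000, I)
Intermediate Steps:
P = 10
Function('W')(D) = -10 (Function('W')(D) = Mul(-1, 10) = -10)
Function('b')(J) = Pow(Add(1, J), Rational(1, 2)) (Function('b')(J) = Pow(Add(Pow(1, 2), J), Rational(1, 2)) = Pow(Add(1, J), Rational(1, 2)))
Mul(Function('b')(Function('W')(-2)), Function('h')(Function('E')(4), -6)) = Mul(Pow(Add(1, -10), Rational(1, 2)), Add(2, -6)) = Mul(Pow(-9, Rational(1, 2)), -4) = Mul(Mul(3, I), -4) = Mul(-12, I)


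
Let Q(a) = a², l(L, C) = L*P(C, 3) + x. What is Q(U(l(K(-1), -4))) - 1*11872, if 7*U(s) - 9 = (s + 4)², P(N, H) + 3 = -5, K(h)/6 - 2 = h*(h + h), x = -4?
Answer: 1359036401/49 ≈ 2.7735e+7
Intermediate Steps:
K(h) = 12 + 12*h² (K(h) = 12 + 6*(h*(h + h)) = 12 + 6*(h*(2*h)) = 12 + 6*(2*h²) = 12 + 12*h²)
P(N, H) = -8 (P(N, H) = -3 - 5 = -8)
l(L, C) = -4 - 8*L (l(L, C) = L*(-8) - 4 = -8*L - 4 = -4 - 8*L)
U(s) = 9/7 + (4 + s)²/7 (U(s) = 9/7 + (s + 4)²/7 = 9/7 + (4 + s)²/7)
Q(U(l(K(-1), -4))) - 1*11872 = (9/7 + (4 + (-4 - 8*(12 + 12*(-1)²)))²/7)² - 1*11872 = (9/7 + (4 + (-4 - 8*(12 + 12*1)))²/7)² - 11872 = (9/7 + (4 + (-4 - 8*(12 + 12)))²/7)² - 11872 = (9/7 + (4 + (-4 - 8*24))²/7)² - 11872 = (9/7 + (4 + (-4 - 192))²/7)² - 11872 = (9/7 + (4 - 196)²/7)² - 11872 = (9/7 + (⅐)*(-192)²)² - 11872 = (9/7 + (⅐)*36864)² - 11872 = (9/7 + 36864/7)² - 11872 = (36873/7)² - 11872 = 1359618129/49 - 11872 = 1359036401/49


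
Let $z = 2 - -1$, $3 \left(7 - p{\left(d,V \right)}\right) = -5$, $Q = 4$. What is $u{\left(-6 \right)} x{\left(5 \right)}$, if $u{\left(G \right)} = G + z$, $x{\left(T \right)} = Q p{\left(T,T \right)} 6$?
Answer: $-624$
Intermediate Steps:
$p{\left(d,V \right)} = \frac{26}{3}$ ($p{\left(d,V \right)} = 7 - - \frac{5}{3} = 7 + \frac{5}{3} = \frac{26}{3}$)
$z = 3$ ($z = 2 + 1 = 3$)
$x{\left(T \right)} = 208$ ($x{\left(T \right)} = 4 \cdot \frac{26}{3} \cdot 6 = \frac{104}{3} \cdot 6 = 208$)
$u{\left(G \right)} = 3 + G$ ($u{\left(G \right)} = G + 3 = 3 + G$)
$u{\left(-6 \right)} x{\left(5 \right)} = \left(3 - 6\right) 208 = \left(-3\right) 208 = -624$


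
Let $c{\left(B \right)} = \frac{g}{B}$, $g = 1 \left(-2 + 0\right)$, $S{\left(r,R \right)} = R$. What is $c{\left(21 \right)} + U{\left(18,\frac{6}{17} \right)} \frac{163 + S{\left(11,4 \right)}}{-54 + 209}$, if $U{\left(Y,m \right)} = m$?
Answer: $\frac{15772}{55335} \approx 0.28503$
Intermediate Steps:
$g = -2$ ($g = 1 \left(-2\right) = -2$)
$c{\left(B \right)} = - \frac{2}{B}$
$c{\left(21 \right)} + U{\left(18,\frac{6}{17} \right)} \frac{163 + S{\left(11,4 \right)}}{-54 + 209} = - \frac{2}{21} + \frac{6}{17} \frac{163 + 4}{-54 + 209} = \left(-2\right) \frac{1}{21} + 6 \cdot \frac{1}{17} \cdot \frac{167}{155} = - \frac{2}{21} + \frac{6 \cdot 167 \cdot \frac{1}{155}}{17} = - \frac{2}{21} + \frac{6}{17} \cdot \frac{167}{155} = - \frac{2}{21} + \frac{1002}{2635} = \frac{15772}{55335}$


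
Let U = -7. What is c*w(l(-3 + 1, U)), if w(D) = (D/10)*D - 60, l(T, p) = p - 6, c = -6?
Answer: 1293/5 ≈ 258.60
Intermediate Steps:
l(T, p) = -6 + p
w(D) = -60 + D²/10 (w(D) = (D*(⅒))*D - 60 = (D/10)*D - 60 = D²/10 - 60 = -60 + D²/10)
c*w(l(-3 + 1, U)) = -6*(-60 + (-6 - 7)²/10) = -6*(-60 + (⅒)*(-13)²) = -6*(-60 + (⅒)*169) = -6*(-60 + 169/10) = -6*(-431/10) = 1293/5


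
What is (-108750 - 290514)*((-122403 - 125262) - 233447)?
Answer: 192090701568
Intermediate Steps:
(-108750 - 290514)*((-122403 - 125262) - 233447) = -399264*(-247665 - 233447) = -399264*(-481112) = 192090701568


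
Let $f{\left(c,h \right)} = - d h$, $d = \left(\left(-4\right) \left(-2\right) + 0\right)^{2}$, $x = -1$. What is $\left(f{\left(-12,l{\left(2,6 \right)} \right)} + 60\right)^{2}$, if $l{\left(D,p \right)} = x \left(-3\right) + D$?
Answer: $67600$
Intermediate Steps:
$d = 64$ ($d = \left(8 + 0\right)^{2} = 8^{2} = 64$)
$l{\left(D,p \right)} = 3 + D$ ($l{\left(D,p \right)} = \left(-1\right) \left(-3\right) + D = 3 + D$)
$f{\left(c,h \right)} = - 64 h$ ($f{\left(c,h \right)} = \left(-1\right) 64 h = - 64 h$)
$\left(f{\left(-12,l{\left(2,6 \right)} \right)} + 60\right)^{2} = \left(- 64 \left(3 + 2\right) + 60\right)^{2} = \left(\left(-64\right) 5 + 60\right)^{2} = \left(-320 + 60\right)^{2} = \left(-260\right)^{2} = 67600$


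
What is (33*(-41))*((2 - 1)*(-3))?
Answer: 4059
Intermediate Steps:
(33*(-41))*((2 - 1)*(-3)) = -1353*(-3) = 4059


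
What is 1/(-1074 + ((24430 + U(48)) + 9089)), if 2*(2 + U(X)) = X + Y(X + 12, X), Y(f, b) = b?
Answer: 1/32491 ≈ 3.0778e-5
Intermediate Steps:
U(X) = -2 + X (U(X) = -2 + (X + X)/2 = -2 + (2*X)/2 = -2 + X)
1/(-1074 + ((24430 + U(48)) + 9089)) = 1/(-1074 + ((24430 + (-2 + 48)) + 9089)) = 1/(-1074 + ((24430 + 46) + 9089)) = 1/(-1074 + (24476 + 9089)) = 1/(-1074 + 33565) = 1/32491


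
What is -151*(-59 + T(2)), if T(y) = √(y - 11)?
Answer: 8909 - 453*I ≈ 8909.0 - 453.0*I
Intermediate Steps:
T(y) = √(-11 + y)
-151*(-59 + T(2)) = -151*(-59 + √(-11 + 2)) = -151*(-59 + √(-9)) = -151*(-59 + 3*I) = 8909 - 453*I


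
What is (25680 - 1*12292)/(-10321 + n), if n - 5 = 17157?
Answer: 13388/6841 ≈ 1.9570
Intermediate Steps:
n = 17162 (n = 5 + 17157 = 17162)
(25680 - 1*12292)/(-10321 + n) = (25680 - 1*12292)/(-10321 + 17162) = (25680 - 12292)/6841 = 13388*(1/6841) = 13388/6841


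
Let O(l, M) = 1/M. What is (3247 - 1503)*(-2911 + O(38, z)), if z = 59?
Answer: -299528512/59 ≈ -5.0768e+6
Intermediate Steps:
(3247 - 1503)*(-2911 + O(38, z)) = (3247 - 1503)*(-2911 + 1/59) = 1744*(-2911 + 1/59) = 1744*(-171748/59) = -299528512/59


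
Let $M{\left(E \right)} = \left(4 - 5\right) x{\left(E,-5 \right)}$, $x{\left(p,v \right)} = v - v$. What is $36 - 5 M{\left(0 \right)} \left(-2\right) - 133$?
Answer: $-133$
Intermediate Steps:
$x{\left(p,v \right)} = 0$
$M{\left(E \right)} = 0$ ($M{\left(E \right)} = \left(4 - 5\right) 0 = \left(-1\right) 0 = 0$)
$36 - 5 M{\left(0 \right)} \left(-2\right) - 133 = 36 \left(-5\right) 0 \left(-2\right) - 133 = 36 \cdot 0 \left(-2\right) - 133 = 36 \cdot 0 - 133 = 0 - 133 = -133$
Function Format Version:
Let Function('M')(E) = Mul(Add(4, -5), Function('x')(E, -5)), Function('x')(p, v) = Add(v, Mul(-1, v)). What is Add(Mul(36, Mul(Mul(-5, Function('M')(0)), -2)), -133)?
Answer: -133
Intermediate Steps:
Function('x')(p, v) = 0
Function('M')(E) = 0 (Function('M')(E) = Mul(Add(4, -5), 0) = Mul(-1, 0) = 0)
Add(Mul(36, Mul(Mul(-5, Function('M')(0)), -2)), -133) = Add(Mul(36, Mul(Mul(-5, 0), -2)), -133) = Add(Mul(36, Mul(0, -2)), -133) = Add(Mul(36, 0), -133) = Add(0, -133) = -133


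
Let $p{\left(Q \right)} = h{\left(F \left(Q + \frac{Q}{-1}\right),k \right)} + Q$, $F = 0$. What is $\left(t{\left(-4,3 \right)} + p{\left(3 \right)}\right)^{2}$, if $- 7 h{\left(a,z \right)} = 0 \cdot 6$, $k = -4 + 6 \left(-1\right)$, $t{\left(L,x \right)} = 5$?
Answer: $64$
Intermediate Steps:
$k = -10$ ($k = -4 - 6 = -10$)
$h{\left(a,z \right)} = 0$ ($h{\left(a,z \right)} = - \frac{0 \cdot 6}{7} = \left(- \frac{1}{7}\right) 0 = 0$)
$p{\left(Q \right)} = Q$ ($p{\left(Q \right)} = 0 + Q = Q$)
$\left(t{\left(-4,3 \right)} + p{\left(3 \right)}\right)^{2} = \left(5 + 3\right)^{2} = 8^{2} = 64$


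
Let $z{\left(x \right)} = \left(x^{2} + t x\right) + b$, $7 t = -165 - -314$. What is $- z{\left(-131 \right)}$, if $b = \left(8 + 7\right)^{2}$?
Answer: $- \frac{102183}{7} \approx -14598.0$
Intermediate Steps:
$b = 225$ ($b = 15^{2} = 225$)
$t = \frac{149}{7}$ ($t = \frac{-165 - -314}{7} = \frac{-165 + 314}{7} = \frac{1}{7} \cdot 149 = \frac{149}{7} \approx 21.286$)
$z{\left(x \right)} = 225 + x^{2} + \frac{149 x}{7}$ ($z{\left(x \right)} = \left(x^{2} + \frac{149 x}{7}\right) + 225 = 225 + x^{2} + \frac{149 x}{7}$)
$- z{\left(-131 \right)} = - (225 + \left(-131\right)^{2} + \frac{149}{7} \left(-131\right)) = - (225 + 17161 - \frac{19519}{7}) = \left(-1\right) \frac{102183}{7} = - \frac{102183}{7}$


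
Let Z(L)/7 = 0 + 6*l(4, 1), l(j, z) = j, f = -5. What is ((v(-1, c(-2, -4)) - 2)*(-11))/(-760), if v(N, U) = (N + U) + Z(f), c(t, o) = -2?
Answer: 1793/760 ≈ 2.3592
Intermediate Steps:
Z(L) = 168 (Z(L) = 7*(0 + 6*4) = 7*(0 + 24) = 7*24 = 168)
v(N, U) = 168 + N + U (v(N, U) = (N + U) + 168 = 168 + N + U)
((v(-1, c(-2, -4)) - 2)*(-11))/(-760) = (((168 - 1 - 2) - 2)*(-11))/(-760) = ((165 - 2)*(-11))*(-1/760) = (163*(-11))*(-1/760) = -1793*(-1/760) = 1793/760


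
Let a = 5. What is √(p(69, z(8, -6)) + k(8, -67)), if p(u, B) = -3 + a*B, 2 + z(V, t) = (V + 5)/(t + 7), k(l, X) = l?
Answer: 2*√15 ≈ 7.7460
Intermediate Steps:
z(V, t) = -2 + (5 + V)/(7 + t) (z(V, t) = -2 + (V + 5)/(t + 7) = -2 + (5 + V)/(7 + t))
p(u, B) = -3 + 5*B
√(p(69, z(8, -6)) + k(8, -67)) = √((-3 + 5*((-9 + 8 - 2*(-6))/(7 - 6))) + 8) = √((-3 + 5*((-9 + 8 + 12)/1)) + 8) = √((-3 + 5*(1*11)) + 8) = √((-3 + 5*11) + 8) = √((-3 + 55) + 8) = √(52 + 8) = √60 = 2*√15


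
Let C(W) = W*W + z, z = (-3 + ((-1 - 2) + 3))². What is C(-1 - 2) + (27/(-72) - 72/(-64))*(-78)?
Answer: -81/2 ≈ -40.500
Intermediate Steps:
z = 9 (z = (-3 + (-3 + 3))² = (-3 + 0)² = (-3)² = 9)
C(W) = 9 + W² (C(W) = W*W + 9 = W² + 9 = 9 + W²)
C(-1 - 2) + (27/(-72) - 72/(-64))*(-78) = (9 + (-1 - 2)²) + (27/(-72) - 72/(-64))*(-78) = (9 + (-3)²) + (27*(-1/72) - 72*(-1/64))*(-78) = (9 + 9) + (-3/8 + 9/8)*(-78) = 18 + (¾)*(-78) = 18 - 117/2 = -81/2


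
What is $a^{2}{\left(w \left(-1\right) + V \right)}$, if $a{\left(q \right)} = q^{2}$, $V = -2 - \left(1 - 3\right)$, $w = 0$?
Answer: $0$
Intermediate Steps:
$V = 0$ ($V = -2 - \left(1 - 3\right) = -2 - -2 = -2 + 2 = 0$)
$a^{2}{\left(w \left(-1\right) + V \right)} = \left(\left(0 \left(-1\right) + 0\right)^{2}\right)^{2} = \left(\left(0 + 0\right)^{2}\right)^{2} = \left(0^{2}\right)^{2} = 0^{2} = 0$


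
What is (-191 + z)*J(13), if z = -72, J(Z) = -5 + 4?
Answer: 263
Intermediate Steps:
J(Z) = -1
(-191 + z)*J(13) = (-191 - 72)*(-1) = -263*(-1) = 263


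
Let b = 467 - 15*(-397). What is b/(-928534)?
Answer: -3211/464267 ≈ -0.0069163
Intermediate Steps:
b = 6422 (b = 467 + 5955 = 6422)
b/(-928534) = 6422/(-928534) = 6422*(-1/928534) = -3211/464267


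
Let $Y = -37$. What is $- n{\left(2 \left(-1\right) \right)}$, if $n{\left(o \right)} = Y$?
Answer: $37$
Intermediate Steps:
$n{\left(o \right)} = -37$
$- n{\left(2 \left(-1\right) \right)} = \left(-1\right) \left(-37\right) = 37$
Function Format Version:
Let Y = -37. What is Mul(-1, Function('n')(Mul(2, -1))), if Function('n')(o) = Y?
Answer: 37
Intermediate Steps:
Function('n')(o) = -37
Mul(-1, Function('n')(Mul(2, -1))) = Mul(-1, -37) = 37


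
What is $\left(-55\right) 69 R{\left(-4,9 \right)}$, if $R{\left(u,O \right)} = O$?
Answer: $-34155$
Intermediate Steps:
$\left(-55\right) 69 R{\left(-4,9 \right)} = \left(-55\right) 69 \cdot 9 = \left(-3795\right) 9 = -34155$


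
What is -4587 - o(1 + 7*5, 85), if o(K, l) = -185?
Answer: -4402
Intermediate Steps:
-4587 - o(1 + 7*5, 85) = -4587 - 1*(-185) = -4587 + 185 = -4402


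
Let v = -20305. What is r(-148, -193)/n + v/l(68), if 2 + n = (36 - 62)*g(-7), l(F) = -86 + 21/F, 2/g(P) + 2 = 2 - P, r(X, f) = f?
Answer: 99001117/384582 ≈ 257.43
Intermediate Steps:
g(P) = -2/P (g(P) = 2/(-2 + (2 - P)) = 2/((-P)) = 2*(-1/P) = -2/P)
n = -66/7 (n = -2 + (36 - 62)*(-2/(-7)) = -2 - (-52)*(-1)/7 = -2 - 26*2/7 = -2 - 52/7 = -66/7 ≈ -9.4286)
r(-148, -193)/n + v/l(68) = -193/(-66/7) - 20305/(-86 + 21/68) = -193*(-7/66) - 20305/(-86 + 21*(1/68)) = 1351/66 - 20305/(-86 + 21/68) = 1351/66 - 20305/(-5827/68) = 1351/66 - 20305*(-68/5827) = 1351/66 + 1380740/5827 = 99001117/384582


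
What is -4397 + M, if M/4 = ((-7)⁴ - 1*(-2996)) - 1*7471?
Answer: -12693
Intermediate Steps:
M = -8296 (M = 4*(((-7)⁴ - 1*(-2996)) - 1*7471) = 4*((2401 + 2996) - 7471) = 4*(5397 - 7471) = 4*(-2074) = -8296)
-4397 + M = -4397 - 8296 = -12693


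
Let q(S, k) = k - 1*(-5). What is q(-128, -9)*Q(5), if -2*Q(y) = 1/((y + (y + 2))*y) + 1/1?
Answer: 61/30 ≈ 2.0333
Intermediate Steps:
q(S, k) = 5 + k (q(S, k) = k + 5 = 5 + k)
Q(y) = -½ - 1/(2*y*(2 + 2*y)) (Q(y) = -(1/((y + (y + 2))*y) + 1/1)/2 = -(1/((y + (2 + y))*y) + 1*1)/2 = -(1/((2 + 2*y)*y) + 1)/2 = -(1/(y*(2 + 2*y)) + 1)/2 = -(1 + 1/(y*(2 + 2*y)))/2 = -½ - 1/(2*y*(2 + 2*y)))
q(-128, -9)*Q(5) = (5 - 9)*((¼)*(-1 - 2*5 - 2*5²)/(5*(1 + 5))) = -(-1 - 10 - 2*25)/(5*6) = -(-1 - 10 - 50)/(5*6) = -(-61)/(5*6) = -4*(-61/120) = 61/30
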